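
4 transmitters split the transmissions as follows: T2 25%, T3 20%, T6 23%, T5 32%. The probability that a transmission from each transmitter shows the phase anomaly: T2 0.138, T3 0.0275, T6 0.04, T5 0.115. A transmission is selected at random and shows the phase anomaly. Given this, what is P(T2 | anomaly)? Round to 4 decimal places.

0.4012

Compute prior × likelihood for every hypothesis:
  T2: 0.25 × 0.138 = 0.0345
  T3: 0.2 × 0.0275 = 0.0055
  T6: 0.23 × 0.04 = 0.0092
  T5: 0.32 × 0.115 = 0.0368
Total = 0.086.
P(T2 | evidence) = 0.0345 / 0.086 ≈ 0.4012.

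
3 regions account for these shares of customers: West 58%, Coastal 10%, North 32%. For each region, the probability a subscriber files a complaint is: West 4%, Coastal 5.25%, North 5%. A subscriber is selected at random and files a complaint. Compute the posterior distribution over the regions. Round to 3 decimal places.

Prior × likelihood for each hypothesis:
  West: 0.58 × 0.04 = 0.0232
  Coastal: 0.1 × 0.0525 = 0.00525
  North: 0.32 × 0.05 = 0.016
Total = 0.04445.
P(West | complaint) = 0.0232/0.04445 ≈ 0.522
P(Coastal | complaint) = 0.00525/0.04445 ≈ 0.118
P(North | complaint) = 0.016/0.04445 ≈ 0.360
(Check: 0.522+0.118+0.360 = 1.000.)

West 0.522, Coastal 0.118, North 0.360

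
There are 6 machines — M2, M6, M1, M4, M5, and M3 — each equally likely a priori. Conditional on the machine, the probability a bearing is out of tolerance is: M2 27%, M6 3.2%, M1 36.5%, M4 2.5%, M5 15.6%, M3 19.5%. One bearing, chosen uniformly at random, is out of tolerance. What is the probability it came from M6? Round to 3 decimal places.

0.031

With a uniform prior (1/6 each), posterior ∝ likelihood:
  M2: 0.27
  M6: 0.032
  M1: 0.365
  M4: 0.025
  M5: 0.156
  M3: 0.195
Sum = 1.043.
P(M6 | evidence) = 0.032 / 1.043 ≈ 0.031.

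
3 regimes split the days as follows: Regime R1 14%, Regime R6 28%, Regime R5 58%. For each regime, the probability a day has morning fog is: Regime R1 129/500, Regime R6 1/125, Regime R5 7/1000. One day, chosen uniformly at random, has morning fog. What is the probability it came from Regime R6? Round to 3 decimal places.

0.053

Prior × likelihood for each hypothesis:
  Regime R1: 0.14 × 0.258 = 0.03612
  Regime R6: 0.28 × 0.008 = 0.00224
  Regime R5: 0.58 × 0.007 = 0.00406
Total = 0.04242.
P(Regime R6 | evidence) = 0.00224 / 0.04242 ≈ 0.053.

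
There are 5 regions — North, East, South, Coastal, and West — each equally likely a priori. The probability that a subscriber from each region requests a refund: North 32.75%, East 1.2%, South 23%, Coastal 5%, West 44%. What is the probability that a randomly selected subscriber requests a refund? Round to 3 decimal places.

0.212

With a uniform prior (1/5 each), posterior ∝ likelihood:
  North: 0.3275
  East: 0.012
  South: 0.23
  Coastal: 0.05
  West: 0.44
P(refund) = (1/5) × (0.3275 + 0.012 + 0.23 + 0.05 + 0.44) = 1.0595/5 ≈ 0.212.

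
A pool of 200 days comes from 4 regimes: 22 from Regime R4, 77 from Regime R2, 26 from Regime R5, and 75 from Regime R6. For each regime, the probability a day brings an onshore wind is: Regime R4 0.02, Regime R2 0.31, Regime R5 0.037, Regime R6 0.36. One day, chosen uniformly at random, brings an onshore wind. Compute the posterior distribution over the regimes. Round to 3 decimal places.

Regime R4 0.008, Regime R2 0.457, Regime R5 0.018, Regime R6 0.517

By Bayes' rule, posterior ∝ prior × likelihood:
  Regime R4: 0.11 × 0.02 = 0.0022
  Regime R2: 0.385 × 0.31 = 0.11935
  Regime R5: 0.13 × 0.037 = 0.00481
  Regime R6: 0.375 × 0.36 = 0.135
Total = 0.26136.
P(Regime R4 | onshore) = 0.0022/0.26136 ≈ 0.008
P(Regime R2 | onshore) = 0.11935/0.26136 ≈ 0.457
P(Regime R5 | onshore) = 0.00481/0.26136 ≈ 0.018
P(Regime R6 | onshore) = 0.135/0.26136 ≈ 0.517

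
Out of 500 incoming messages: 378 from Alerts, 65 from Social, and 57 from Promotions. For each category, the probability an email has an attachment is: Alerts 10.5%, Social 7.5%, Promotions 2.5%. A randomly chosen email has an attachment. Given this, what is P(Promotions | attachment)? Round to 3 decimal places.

Prior × likelihood for each hypothesis:
  Alerts: 0.756 × 0.105 = 0.07938
  Social: 0.13 × 0.075 = 0.00975
  Promotions: 0.114 × 0.025 = 0.00285
Normalizing constant = 0.09198.
P(Promotions | evidence) = 0.00285 / 0.09198 ≈ 0.031.

0.031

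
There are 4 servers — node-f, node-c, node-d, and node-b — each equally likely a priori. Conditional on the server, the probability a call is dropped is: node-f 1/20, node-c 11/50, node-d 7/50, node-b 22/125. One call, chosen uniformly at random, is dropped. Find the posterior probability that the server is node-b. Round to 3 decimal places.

0.300

With a uniform prior (1/4 each), posterior ∝ likelihood:
  node-f: 0.05
  node-c: 0.22
  node-d: 0.14
  node-b: 0.176
Sum = 0.586.
P(node-b | evidence) = 0.176 / 0.586 ≈ 0.300.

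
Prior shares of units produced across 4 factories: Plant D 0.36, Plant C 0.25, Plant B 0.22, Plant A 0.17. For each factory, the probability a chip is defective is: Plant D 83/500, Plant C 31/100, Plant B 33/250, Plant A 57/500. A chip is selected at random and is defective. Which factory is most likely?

By Bayes' rule, posterior ∝ prior × likelihood:
  Plant D: 0.36 × 0.166 = 0.05976
  Plant C: 0.25 × 0.31 = 0.0775
  Plant B: 0.22 × 0.132 = 0.02904
  Plant A: 0.17 × 0.114 = 0.01938
Total = 0.18568.
Largest term belongs to Plant C, so Plant C is most probable.

Plant C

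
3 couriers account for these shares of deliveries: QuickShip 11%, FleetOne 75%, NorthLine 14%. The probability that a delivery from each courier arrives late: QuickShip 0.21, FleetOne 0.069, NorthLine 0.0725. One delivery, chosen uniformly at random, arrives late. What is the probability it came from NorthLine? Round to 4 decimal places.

Compute prior × likelihood for every hypothesis:
  QuickShip: 0.11 × 0.21 = 0.0231
  FleetOne: 0.75 × 0.069 = 0.05175
  NorthLine: 0.14 × 0.0725 = 0.01015
Sum = 0.085.
P(NorthLine | evidence) = 0.01015 / 0.085 ≈ 0.1194.

0.1194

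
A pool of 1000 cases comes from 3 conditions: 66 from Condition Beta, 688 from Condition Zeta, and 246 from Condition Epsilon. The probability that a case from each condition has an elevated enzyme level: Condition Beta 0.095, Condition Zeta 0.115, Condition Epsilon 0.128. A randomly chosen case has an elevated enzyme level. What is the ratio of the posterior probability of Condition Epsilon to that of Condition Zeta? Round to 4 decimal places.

Unnormalized posteriors (prior × likelihood):
  Condition Beta: 0.066 × 0.095 = 0.00627
  Condition Zeta: 0.688 × 0.115 = 0.07912
  Condition Epsilon: 0.246 × 0.128 = 0.031488
Sum = 0.116878.
The ratio is 0.031488 / 0.07912 (the normalizer cancels) = 0.3980.

0.3980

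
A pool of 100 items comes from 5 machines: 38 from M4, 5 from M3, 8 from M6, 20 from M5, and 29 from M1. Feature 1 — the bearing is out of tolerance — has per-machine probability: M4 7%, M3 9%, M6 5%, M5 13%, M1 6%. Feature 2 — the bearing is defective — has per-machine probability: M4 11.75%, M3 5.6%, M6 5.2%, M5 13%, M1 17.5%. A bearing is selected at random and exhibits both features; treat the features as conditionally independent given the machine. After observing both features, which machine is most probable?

Prior × likelihood for each hypothesis:
  M4: 0.38 × 0.07 × 0.1175 = 0.0031255
  M3: 0.05 × 0.09 × 0.056 = 0.000252
  M6: 0.08 × 0.05 × 0.052 = 0.000208
  M5: 0.2 × 0.13 × 0.13 = 0.00338
  M1: 0.29 × 0.06 × 0.175 = 0.003045
Total = 0.0100105.
Largest term belongs to M5, so M5 is most probable.

M5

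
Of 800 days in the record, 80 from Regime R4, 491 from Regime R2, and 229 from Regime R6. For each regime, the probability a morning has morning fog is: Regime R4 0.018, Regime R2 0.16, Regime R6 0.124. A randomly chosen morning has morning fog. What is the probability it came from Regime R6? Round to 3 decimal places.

Prior × likelihood for each hypothesis:
  Regime R4: 0.1 × 0.018 = 0.0018
  Regime R2: 0.61375 × 0.16 = 0.0982
  Regime R6: 0.28625 × 0.124 = 0.035495
Normalizing constant = 0.135495.
P(Regime R6 | evidence) = 0.035495 / 0.135495 ≈ 0.262.

0.262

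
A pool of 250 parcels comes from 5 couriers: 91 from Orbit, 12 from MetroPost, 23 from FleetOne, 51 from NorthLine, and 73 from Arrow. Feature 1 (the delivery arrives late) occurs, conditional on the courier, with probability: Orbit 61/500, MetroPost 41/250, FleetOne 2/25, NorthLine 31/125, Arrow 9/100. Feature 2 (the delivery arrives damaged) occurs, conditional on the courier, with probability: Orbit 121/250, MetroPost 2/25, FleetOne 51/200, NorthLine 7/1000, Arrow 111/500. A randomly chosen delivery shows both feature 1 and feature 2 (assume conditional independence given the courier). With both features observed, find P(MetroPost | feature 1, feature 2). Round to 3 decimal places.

By Bayes' rule, posterior ∝ prior × likelihood:
  Orbit: 0.364 × 0.122 × 0.484 = 0.021493472
  MetroPost: 0.048 × 0.164 × 0.08 = 0.00062976
  FleetOne: 0.092 × 0.08 × 0.255 = 0.0018768
  NorthLine: 0.204 × 0.248 × 0.007 = 0.000354144
  Arrow: 0.292 × 0.09 × 0.222 = 0.00583416
Sum = 0.030188336.
P(MetroPost | evidence) = 0.00062976 / 0.030188336 ≈ 0.021.

0.021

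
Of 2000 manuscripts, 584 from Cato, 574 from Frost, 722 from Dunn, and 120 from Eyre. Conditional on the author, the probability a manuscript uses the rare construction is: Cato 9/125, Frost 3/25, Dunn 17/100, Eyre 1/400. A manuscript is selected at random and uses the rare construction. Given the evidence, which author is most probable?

By Bayes' rule, posterior ∝ prior × likelihood:
  Cato: 0.292 × 0.072 = 0.021024
  Frost: 0.287 × 0.12 = 0.03444
  Dunn: 0.361 × 0.17 = 0.06137
  Eyre: 0.06 × 0.0025 = 0.00015
Normalizing constant = 0.116984.
Largest term belongs to Dunn, so Dunn is most probable.

Dunn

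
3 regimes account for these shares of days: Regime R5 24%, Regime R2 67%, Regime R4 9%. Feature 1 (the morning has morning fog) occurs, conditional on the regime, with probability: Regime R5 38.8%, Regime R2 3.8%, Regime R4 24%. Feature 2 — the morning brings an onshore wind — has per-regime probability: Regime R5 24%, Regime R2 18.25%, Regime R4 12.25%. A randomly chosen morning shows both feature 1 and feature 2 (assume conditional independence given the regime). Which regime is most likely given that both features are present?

Prior × likelihood for each hypothesis:
  Regime R5: 0.24 × 0.388 × 0.24 = 0.0223488
  Regime R2: 0.67 × 0.038 × 0.1825 = 0.00464645
  Regime R4: 0.09 × 0.24 × 0.1225 = 0.002646
Sum = 0.02964125.
Largest term belongs to Regime R5, so Regime R5 is most probable.

Regime R5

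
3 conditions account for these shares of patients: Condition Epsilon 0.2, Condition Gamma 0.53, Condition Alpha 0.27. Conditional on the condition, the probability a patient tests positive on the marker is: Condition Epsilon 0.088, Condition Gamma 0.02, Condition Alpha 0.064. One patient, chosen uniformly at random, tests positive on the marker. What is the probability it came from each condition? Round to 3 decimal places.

Condition Epsilon 0.387, Condition Gamma 0.233, Condition Alpha 0.380

Prior × likelihood for each hypothesis:
  Condition Epsilon: 0.2 × 0.088 = 0.0176
  Condition Gamma: 0.53 × 0.02 = 0.0106
  Condition Alpha: 0.27 × 0.064 = 0.01728
Sum = 0.04548.
P(Condition Epsilon | marker-positive) = 0.0176/0.04548 ≈ 0.387
P(Condition Gamma | marker-positive) = 0.0106/0.04548 ≈ 0.233
P(Condition Alpha | marker-positive) = 0.01728/0.04548 ≈ 0.380
(Check: 0.387+0.233+0.380 = 1.000.)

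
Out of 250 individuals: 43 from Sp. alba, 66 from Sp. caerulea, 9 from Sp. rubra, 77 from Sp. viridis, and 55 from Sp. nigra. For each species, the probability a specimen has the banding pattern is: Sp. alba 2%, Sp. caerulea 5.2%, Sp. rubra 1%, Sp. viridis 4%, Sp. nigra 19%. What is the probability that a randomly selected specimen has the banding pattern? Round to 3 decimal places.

0.072

By Bayes' rule, posterior ∝ prior × likelihood:
  Sp. alba: 0.172 × 0.02 = 0.00344
  Sp. caerulea: 0.264 × 0.052 = 0.013728
  Sp. rubra: 0.036 × 0.01 = 0.00036
  Sp. viridis: 0.308 × 0.04 = 0.01232
  Sp. nigra: 0.22 × 0.19 = 0.0418
P(banded) = 0.00344 + 0.013728 + 0.00036 + 0.01232 + 0.0418 = 0.071648 → 0.072.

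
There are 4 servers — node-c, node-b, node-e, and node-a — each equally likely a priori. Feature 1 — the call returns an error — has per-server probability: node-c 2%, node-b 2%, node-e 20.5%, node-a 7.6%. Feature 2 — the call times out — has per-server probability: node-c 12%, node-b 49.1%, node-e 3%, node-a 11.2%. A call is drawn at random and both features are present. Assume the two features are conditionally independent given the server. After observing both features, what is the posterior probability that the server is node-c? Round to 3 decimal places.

Since the prior is uniform, the posterior is proportional to the likelihood:
  node-c: 0.02 × 0.12 = 0.0024
  node-b: 0.02 × 0.491 = 0.00982
  node-e: 0.205 × 0.03 = 0.00615
  node-a: 0.076 × 0.112 = 0.008512
Normalizing constant = 0.026882.
P(node-c | evidence) = 0.0024 / 0.026882 ≈ 0.089.

0.089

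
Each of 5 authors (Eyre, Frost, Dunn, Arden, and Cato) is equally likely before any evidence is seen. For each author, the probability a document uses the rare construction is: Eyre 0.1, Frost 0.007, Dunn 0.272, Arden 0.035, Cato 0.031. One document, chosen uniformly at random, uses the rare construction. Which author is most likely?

Dunn

Since the prior is uniform, the posterior is proportional to the likelihood:
  Eyre: 0.1
  Frost: 0.007
  Dunn: 0.272
  Arden: 0.035
  Cato: 0.031
Normalizing constant = 0.445.
Largest term belongs to Dunn, so Dunn is most probable.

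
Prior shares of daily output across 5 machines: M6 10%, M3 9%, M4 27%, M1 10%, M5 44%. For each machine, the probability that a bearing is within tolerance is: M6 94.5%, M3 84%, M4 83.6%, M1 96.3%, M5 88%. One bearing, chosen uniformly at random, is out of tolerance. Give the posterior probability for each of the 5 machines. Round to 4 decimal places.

M6 0.0456, M3 0.1193, M4 0.3669, M1 0.0307, M5 0.4375

Taking complements, P(oversize | each) = M6 0.055, M3 0.16, M4 0.164, M1 0.037, M5 0.12.
Unnormalized posteriors (prior × likelihood):
  M6: 0.1 × 0.055 = 0.0055
  M3: 0.09 × 0.16 = 0.0144
  M4: 0.27 × 0.164 = 0.04428
  M1: 0.1 × 0.037 = 0.0037
  M5: 0.44 × 0.12 = 0.0528
Total = 0.12068.
P(M6 | oversize) = 0.0055/0.12068 ≈ 0.0456
P(M3 | oversize) = 0.0144/0.12068 ≈ 0.1193
P(M4 | oversize) = 0.04428/0.12068 ≈ 0.3669
P(M1 | oversize) = 0.0037/0.12068 ≈ 0.0307
P(M5 | oversize) = 0.0528/0.12068 ≈ 0.4375
(Check: 0.0456+0.1193+0.3669+0.0307+0.4375 = 1.0000.)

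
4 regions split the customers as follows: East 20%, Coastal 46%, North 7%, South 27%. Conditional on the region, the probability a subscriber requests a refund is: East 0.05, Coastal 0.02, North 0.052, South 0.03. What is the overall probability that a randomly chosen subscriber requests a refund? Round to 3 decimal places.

Unnormalized posteriors (prior × likelihood):
  East: 0.2 × 0.05 = 0.01
  Coastal: 0.46 × 0.02 = 0.0092
  North: 0.07 × 0.052 = 0.00364
  South: 0.27 × 0.03 = 0.0081
P(refund) = 0.01 + 0.0092 + 0.00364 + 0.0081 = 0.03094 → 0.031.

0.031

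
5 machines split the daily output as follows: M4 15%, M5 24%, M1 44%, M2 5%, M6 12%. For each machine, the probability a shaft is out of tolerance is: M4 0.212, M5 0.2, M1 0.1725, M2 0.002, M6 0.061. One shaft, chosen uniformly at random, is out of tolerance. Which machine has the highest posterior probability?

Prior × likelihood for each hypothesis:
  M4: 0.15 × 0.212 = 0.0318
  M5: 0.24 × 0.2 = 0.048
  M1: 0.44 × 0.1725 = 0.0759
  M2: 0.05 × 0.002 = 0.0001
  M6: 0.12 × 0.061 = 0.00732
Sum = 0.16312.
Largest term belongs to M1, so M1 is most probable.

M1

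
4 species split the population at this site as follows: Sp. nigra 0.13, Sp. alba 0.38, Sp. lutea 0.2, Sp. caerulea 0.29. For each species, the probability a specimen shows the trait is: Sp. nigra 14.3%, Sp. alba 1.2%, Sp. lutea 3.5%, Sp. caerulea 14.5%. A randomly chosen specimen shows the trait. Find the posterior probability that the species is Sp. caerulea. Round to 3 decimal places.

Prior × likelihood for each hypothesis:
  Sp. nigra: 0.13 × 0.143 = 0.01859
  Sp. alba: 0.38 × 0.012 = 0.00456
  Sp. lutea: 0.2 × 0.035 = 0.007
  Sp. caerulea: 0.29 × 0.145 = 0.04205
Total = 0.0722.
P(Sp. caerulea | evidence) = 0.04205 / 0.0722 ≈ 0.582.

0.582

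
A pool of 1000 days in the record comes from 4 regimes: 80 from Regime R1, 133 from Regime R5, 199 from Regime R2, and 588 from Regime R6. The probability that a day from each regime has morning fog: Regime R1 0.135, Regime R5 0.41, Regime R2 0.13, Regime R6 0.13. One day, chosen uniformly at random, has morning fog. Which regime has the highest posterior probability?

Regime R6

Compute prior × likelihood for every hypothesis:
  Regime R1: 0.08 × 0.135 = 0.0108
  Regime R5: 0.133 × 0.41 = 0.05453
  Regime R2: 0.199 × 0.13 = 0.02587
  Regime R6: 0.588 × 0.13 = 0.07644
Sum = 0.16764.
Largest term belongs to Regime R6, so Regime R6 is most probable.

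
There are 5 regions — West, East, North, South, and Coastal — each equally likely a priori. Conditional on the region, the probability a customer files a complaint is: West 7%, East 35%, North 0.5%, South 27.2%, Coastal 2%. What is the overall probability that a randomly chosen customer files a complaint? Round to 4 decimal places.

0.1434

Since the prior is uniform, the posterior is proportional to the likelihood:
  West: 0.07
  East: 0.35
  North: 0.005
  South: 0.272
  Coastal: 0.02
P(complaint) = (1/5) × (0.07 + 0.35 + 0.005 + 0.272 + 0.02) = 0.717/5 ≈ 0.1434.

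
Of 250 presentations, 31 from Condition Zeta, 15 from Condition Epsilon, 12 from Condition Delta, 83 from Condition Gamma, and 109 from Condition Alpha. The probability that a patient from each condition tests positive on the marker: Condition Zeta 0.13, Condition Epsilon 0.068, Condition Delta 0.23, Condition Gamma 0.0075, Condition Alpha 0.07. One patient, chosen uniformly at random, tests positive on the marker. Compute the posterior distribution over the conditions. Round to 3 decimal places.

Condition Zeta 0.251, Condition Epsilon 0.064, Condition Delta 0.172, Condition Gamma 0.039, Condition Alpha 0.475

Prior × likelihood for each hypothesis:
  Condition Zeta: 0.124 × 0.13 = 0.01612
  Condition Epsilon: 0.06 × 0.068 = 0.00408
  Condition Delta: 0.048 × 0.23 = 0.01104
  Condition Gamma: 0.332 × 0.0075 = 0.00249
  Condition Alpha: 0.436 × 0.07 = 0.03052
Sum = 0.06425.
P(Condition Zeta | marker-positive) = 0.01612/0.06425 ≈ 0.251
P(Condition Epsilon | marker-positive) = 0.00408/0.06425 ≈ 0.064
P(Condition Delta | marker-positive) = 0.01104/0.06425 ≈ 0.172
P(Condition Gamma | marker-positive) = 0.00249/0.06425 ≈ 0.039
P(Condition Alpha | marker-positive) = 0.03052/0.06425 ≈ 0.475
(Check: 0.251+0.064+0.172+0.039+0.475 = 1.001.)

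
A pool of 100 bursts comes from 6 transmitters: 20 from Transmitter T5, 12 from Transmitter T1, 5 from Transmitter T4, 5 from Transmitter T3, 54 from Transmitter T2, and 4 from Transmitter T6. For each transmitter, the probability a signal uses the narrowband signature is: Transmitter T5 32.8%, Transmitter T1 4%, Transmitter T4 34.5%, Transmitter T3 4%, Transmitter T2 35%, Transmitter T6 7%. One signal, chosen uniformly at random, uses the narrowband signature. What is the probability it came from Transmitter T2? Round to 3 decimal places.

0.672

Compute prior × likelihood for every hypothesis:
  Transmitter T5: 0.2 × 0.328 = 0.0656
  Transmitter T1: 0.12 × 0.04 = 0.0048
  Transmitter T4: 0.05 × 0.345 = 0.01725
  Transmitter T3: 0.05 × 0.04 = 0.002
  Transmitter T2: 0.54 × 0.35 = 0.189
  Transmitter T6: 0.04 × 0.07 = 0.0028
Normalizing constant = 0.28145.
P(Transmitter T2 | evidence) = 0.189 / 0.28145 ≈ 0.672.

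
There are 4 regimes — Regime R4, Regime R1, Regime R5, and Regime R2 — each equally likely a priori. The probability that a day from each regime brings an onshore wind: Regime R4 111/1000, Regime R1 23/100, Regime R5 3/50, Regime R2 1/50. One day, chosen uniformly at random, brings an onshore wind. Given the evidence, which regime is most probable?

With a uniform prior (1/4 each), posterior ∝ likelihood:
  Regime R4: 0.111
  Regime R1: 0.23
  Regime R5: 0.06
  Regime R2: 0.02
Total = 0.421.
Largest term belongs to Regime R1, so Regime R1 is most probable.

Regime R1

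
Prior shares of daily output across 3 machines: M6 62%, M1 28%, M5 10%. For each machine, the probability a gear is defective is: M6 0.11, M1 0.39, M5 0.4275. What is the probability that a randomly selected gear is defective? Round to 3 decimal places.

0.220

By Bayes' rule, posterior ∝ prior × likelihood:
  M6: 0.62 × 0.11 = 0.0682
  M1: 0.28 × 0.39 = 0.1092
  M5: 0.1 × 0.4275 = 0.04275
P(defective) = 0.0682 + 0.1092 + 0.04275 = 0.22015 → 0.220.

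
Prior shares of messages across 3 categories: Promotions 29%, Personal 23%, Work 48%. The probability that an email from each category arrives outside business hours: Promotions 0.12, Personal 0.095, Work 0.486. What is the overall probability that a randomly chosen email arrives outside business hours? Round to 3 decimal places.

0.290

Compute prior × likelihood for every hypothesis:
  Promotions: 0.29 × 0.12 = 0.0348
  Personal: 0.23 × 0.095 = 0.02185
  Work: 0.48 × 0.486 = 0.23328
P(off-hours) = 0.0348 + 0.02185 + 0.23328 = 0.28993 → 0.290.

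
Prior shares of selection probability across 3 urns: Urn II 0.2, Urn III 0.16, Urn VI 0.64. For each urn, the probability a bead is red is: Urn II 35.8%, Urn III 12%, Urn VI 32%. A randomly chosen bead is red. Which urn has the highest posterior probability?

By Bayes' rule, posterior ∝ prior × likelihood:
  Urn II: 0.2 × 0.358 = 0.0716
  Urn III: 0.16 × 0.12 = 0.0192
  Urn VI: 0.64 × 0.32 = 0.2048
Total = 0.2956.
Largest term belongs to Urn VI, so Urn VI is most probable.

Urn VI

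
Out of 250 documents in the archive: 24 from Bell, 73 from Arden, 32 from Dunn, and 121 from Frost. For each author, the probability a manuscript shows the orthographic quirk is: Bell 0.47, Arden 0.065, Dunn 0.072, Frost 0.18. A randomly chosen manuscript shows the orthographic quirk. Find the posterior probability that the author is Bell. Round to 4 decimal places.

0.2812

Unnormalized posteriors (prior × likelihood):
  Bell: 0.096 × 0.47 = 0.04512
  Arden: 0.292 × 0.065 = 0.01898
  Dunn: 0.128 × 0.072 = 0.009216
  Frost: 0.484 × 0.18 = 0.08712
Normalizing constant = 0.160436.
P(Bell | evidence) = 0.04512 / 0.160436 ≈ 0.2812.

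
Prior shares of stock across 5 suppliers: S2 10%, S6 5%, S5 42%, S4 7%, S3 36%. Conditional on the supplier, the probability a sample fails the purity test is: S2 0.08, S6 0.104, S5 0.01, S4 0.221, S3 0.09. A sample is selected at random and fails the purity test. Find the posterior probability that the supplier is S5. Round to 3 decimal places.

0.064

Compute prior × likelihood for every hypothesis:
  S2: 0.1 × 0.08 = 0.008
  S6: 0.05 × 0.104 = 0.0052
  S5: 0.42 × 0.01 = 0.0042
  S4: 0.07 × 0.221 = 0.01547
  S3: 0.36 × 0.09 = 0.0324
Sum = 0.06527.
P(S5 | evidence) = 0.0042 / 0.06527 ≈ 0.064.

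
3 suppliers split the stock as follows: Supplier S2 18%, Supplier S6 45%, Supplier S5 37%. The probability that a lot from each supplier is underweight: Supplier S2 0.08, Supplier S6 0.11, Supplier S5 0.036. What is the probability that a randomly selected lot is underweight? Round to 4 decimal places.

Compute prior × likelihood for every hypothesis:
  Supplier S2: 0.18 × 0.08 = 0.0144
  Supplier S6: 0.45 × 0.11 = 0.0495
  Supplier S5: 0.37 × 0.036 = 0.01332
P(underweight) = 0.0144 + 0.0495 + 0.01332 = 0.07722 → 0.0772.

0.0772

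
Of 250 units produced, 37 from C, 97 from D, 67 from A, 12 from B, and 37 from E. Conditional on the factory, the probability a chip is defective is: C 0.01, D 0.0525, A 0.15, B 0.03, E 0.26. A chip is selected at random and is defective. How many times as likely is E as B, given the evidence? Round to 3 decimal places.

26.722

Compute prior × likelihood for every hypothesis:
  C: 0.148 × 0.01 = 0.00148
  D: 0.388 × 0.0525 = 0.02037
  A: 0.268 × 0.15 = 0.0402
  B: 0.048 × 0.03 = 0.00144
  E: 0.148 × 0.26 = 0.03848
Normalizing constant = 0.10197.
The ratio is 0.03848 / 0.00144 (the normalizer cancels) = 26.722.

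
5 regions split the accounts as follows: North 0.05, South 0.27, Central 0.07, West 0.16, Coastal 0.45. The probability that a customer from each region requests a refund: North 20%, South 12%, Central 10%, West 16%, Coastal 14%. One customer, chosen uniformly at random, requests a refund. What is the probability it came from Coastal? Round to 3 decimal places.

By Bayes' rule, posterior ∝ prior × likelihood:
  North: 0.05 × 0.2 = 0.01
  South: 0.27 × 0.12 = 0.0324
  Central: 0.07 × 0.1 = 0.007
  West: 0.16 × 0.16 = 0.0256
  Coastal: 0.45 × 0.14 = 0.063
Sum = 0.138.
P(Coastal | evidence) = 0.063 / 0.138 ≈ 0.457.

0.457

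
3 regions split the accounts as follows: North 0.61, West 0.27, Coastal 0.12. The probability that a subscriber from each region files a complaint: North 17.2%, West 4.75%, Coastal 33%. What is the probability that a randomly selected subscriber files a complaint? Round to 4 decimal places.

Unnormalized posteriors (prior × likelihood):
  North: 0.61 × 0.172 = 0.10492
  West: 0.27 × 0.0475 = 0.012825
  Coastal: 0.12 × 0.33 = 0.0396
P(complaint) = 0.10492 + 0.012825 + 0.0396 = 0.157345 → 0.1573.

0.1573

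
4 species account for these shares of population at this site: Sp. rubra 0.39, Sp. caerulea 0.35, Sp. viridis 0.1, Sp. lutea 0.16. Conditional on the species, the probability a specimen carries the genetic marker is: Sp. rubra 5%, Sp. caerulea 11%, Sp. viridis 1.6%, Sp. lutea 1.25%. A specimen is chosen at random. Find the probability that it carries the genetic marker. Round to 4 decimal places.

Compute prior × likelihood for every hypothesis:
  Sp. rubra: 0.39 × 0.05 = 0.0195
  Sp. caerulea: 0.35 × 0.11 = 0.0385
  Sp. viridis: 0.1 × 0.016 = 0.0016
  Sp. lutea: 0.16 × 0.0125 = 0.002
P(marker) = 0.0195 + 0.0385 + 0.0016 + 0.002 = 0.0616 → 0.0616.

0.0616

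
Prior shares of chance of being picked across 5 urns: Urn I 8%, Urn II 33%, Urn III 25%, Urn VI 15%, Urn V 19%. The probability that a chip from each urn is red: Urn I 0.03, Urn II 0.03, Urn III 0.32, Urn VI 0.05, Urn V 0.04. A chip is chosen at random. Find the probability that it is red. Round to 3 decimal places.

Unnormalized posteriors (prior × likelihood):
  Urn I: 0.08 × 0.03 = 0.0024
  Urn II: 0.33 × 0.03 = 0.0099
  Urn III: 0.25 × 0.32 = 0.08
  Urn VI: 0.15 × 0.05 = 0.0075
  Urn V: 0.19 × 0.04 = 0.0076
P(red) = 0.0024 + 0.0099 + 0.08 + 0.0075 + 0.0076 = 0.1074 → 0.107.

0.107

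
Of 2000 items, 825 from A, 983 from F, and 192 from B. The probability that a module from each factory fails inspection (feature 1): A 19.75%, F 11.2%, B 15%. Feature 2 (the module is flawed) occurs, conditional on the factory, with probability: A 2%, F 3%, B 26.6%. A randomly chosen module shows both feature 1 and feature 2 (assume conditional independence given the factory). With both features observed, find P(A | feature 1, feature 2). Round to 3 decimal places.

Unnormalized posteriors (prior × likelihood):
  A: 0.4125 × 0.1975 × 0.02 = 0.001629375
  F: 0.4915 × 0.112 × 0.03 = 0.00165144
  B: 0.096 × 0.15 × 0.266 = 0.0038304
Normalizing constant = 0.007111215.
P(A | evidence) = 0.001629375 / 0.007111215 ≈ 0.229.

0.229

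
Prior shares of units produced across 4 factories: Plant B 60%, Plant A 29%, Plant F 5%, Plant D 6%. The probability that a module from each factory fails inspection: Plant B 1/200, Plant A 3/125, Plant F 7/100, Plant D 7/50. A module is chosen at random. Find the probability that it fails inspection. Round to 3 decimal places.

Compute prior × likelihood for every hypothesis:
  Plant B: 0.6 × 0.005 = 0.003
  Plant A: 0.29 × 0.024 = 0.00696
  Plant F: 0.05 × 0.07 = 0.0035
  Plant D: 0.06 × 0.14 = 0.0084
P(nonconforming) = 0.003 + 0.00696 + 0.0035 + 0.0084 = 0.02186 → 0.022.

0.022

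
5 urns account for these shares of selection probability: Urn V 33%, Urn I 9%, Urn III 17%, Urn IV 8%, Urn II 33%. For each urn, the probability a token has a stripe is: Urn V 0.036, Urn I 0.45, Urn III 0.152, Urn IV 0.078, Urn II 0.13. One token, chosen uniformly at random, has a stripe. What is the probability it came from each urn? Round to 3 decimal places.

Urn V 0.093, Urn I 0.318, Urn III 0.203, Urn IV 0.049, Urn II 0.337

Compute prior × likelihood for every hypothesis:
  Urn V: 0.33 × 0.036 = 0.01188
  Urn I: 0.09 × 0.45 = 0.0405
  Urn III: 0.17 × 0.152 = 0.02584
  Urn IV: 0.08 × 0.078 = 0.00624
  Urn II: 0.33 × 0.13 = 0.0429
Normalizing constant = 0.12736.
P(Urn V | striped) = 0.01188/0.12736 ≈ 0.093
P(Urn I | striped) = 0.0405/0.12736 ≈ 0.318
P(Urn III | striped) = 0.02584/0.12736 ≈ 0.203
P(Urn IV | striped) = 0.00624/0.12736 ≈ 0.049
P(Urn II | striped) = 0.0429/0.12736 ≈ 0.337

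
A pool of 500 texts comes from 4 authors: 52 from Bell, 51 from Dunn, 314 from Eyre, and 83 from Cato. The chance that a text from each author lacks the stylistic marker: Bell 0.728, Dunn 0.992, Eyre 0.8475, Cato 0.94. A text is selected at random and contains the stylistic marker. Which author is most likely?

Taking complements, P(marker | each) = Bell 0.272, Dunn 0.008, Eyre 0.1525, Cato 0.06.
By Bayes' rule, posterior ∝ prior × likelihood:
  Bell: 0.104 × 0.272 = 0.028288
  Dunn: 0.102 × 0.008 = 0.000816
  Eyre: 0.628 × 0.1525 = 0.09577
  Cato: 0.166 × 0.06 = 0.00996
Normalizing constant = 0.134834.
Largest term belongs to Eyre, so Eyre is most probable.

Eyre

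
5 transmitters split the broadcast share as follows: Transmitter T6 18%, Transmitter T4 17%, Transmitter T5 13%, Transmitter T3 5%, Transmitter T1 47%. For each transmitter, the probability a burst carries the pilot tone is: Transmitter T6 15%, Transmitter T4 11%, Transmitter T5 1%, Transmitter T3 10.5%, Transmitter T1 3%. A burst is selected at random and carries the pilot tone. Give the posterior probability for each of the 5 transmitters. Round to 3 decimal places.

Unnormalized posteriors (prior × likelihood):
  Transmitter T6: 0.18 × 0.15 = 0.027
  Transmitter T4: 0.17 × 0.11 = 0.0187
  Transmitter T5: 0.13 × 0.01 = 0.0013
  Transmitter T3: 0.05 × 0.105 = 0.00525
  Transmitter T1: 0.47 × 0.03 = 0.0141
Sum = 0.06635.
P(Transmitter T6 | pilot) = 0.027/0.06635 ≈ 0.407
P(Transmitter T4 | pilot) = 0.0187/0.06635 ≈ 0.282
P(Transmitter T5 | pilot) = 0.0013/0.06635 ≈ 0.020
P(Transmitter T3 | pilot) = 0.00525/0.06635 ≈ 0.079
P(Transmitter T1 | pilot) = 0.0141/0.06635 ≈ 0.213

Transmitter T6 0.407, Transmitter T4 0.282, Transmitter T5 0.020, Transmitter T3 0.079, Transmitter T1 0.213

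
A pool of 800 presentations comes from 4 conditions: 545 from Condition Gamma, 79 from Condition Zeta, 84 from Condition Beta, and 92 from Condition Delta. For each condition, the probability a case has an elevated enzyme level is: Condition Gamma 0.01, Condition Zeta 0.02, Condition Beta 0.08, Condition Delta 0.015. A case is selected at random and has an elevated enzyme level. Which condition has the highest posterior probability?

Prior × likelihood for each hypothesis:
  Condition Gamma: 0.68125 × 0.01 = 0.0068125
  Condition Zeta: 0.09875 × 0.02 = 0.001975
  Condition Beta: 0.105 × 0.08 = 0.0084
  Condition Delta: 0.115 × 0.015 = 0.001725
Normalizing constant = 0.0189125.
Largest term belongs to Condition Beta, so Condition Beta is most probable.

Condition Beta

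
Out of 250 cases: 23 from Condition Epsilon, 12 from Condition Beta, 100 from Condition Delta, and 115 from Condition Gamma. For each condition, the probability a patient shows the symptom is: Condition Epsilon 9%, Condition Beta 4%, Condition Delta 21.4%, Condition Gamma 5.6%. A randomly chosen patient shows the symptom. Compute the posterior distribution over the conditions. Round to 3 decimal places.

Condition Epsilon 0.068, Condition Beta 0.016, Condition Delta 0.704, Condition Gamma 0.212

Prior × likelihood for each hypothesis:
  Condition Epsilon: 0.092 × 0.09 = 0.00828
  Condition Beta: 0.048 × 0.04 = 0.00192
  Condition Delta: 0.4 × 0.214 = 0.0856
  Condition Gamma: 0.46 × 0.056 = 0.02576
Normalizing constant = 0.12156.
P(Condition Epsilon | symptomatic) = 0.00828/0.12156 ≈ 0.068
P(Condition Beta | symptomatic) = 0.00192/0.12156 ≈ 0.016
P(Condition Delta | symptomatic) = 0.0856/0.12156 ≈ 0.704
P(Condition Gamma | symptomatic) = 0.02576/0.12156 ≈ 0.212
(Check: 0.068+0.016+0.704+0.212 = 1.000.)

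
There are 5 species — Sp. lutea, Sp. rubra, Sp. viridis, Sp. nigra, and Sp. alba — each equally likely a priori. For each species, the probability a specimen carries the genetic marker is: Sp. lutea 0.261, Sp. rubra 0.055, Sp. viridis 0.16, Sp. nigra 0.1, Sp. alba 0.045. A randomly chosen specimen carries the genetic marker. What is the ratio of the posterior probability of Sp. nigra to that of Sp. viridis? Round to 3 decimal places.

Since the prior is uniform, the posterior is proportional to the likelihood:
  Sp. lutea: 0.261
  Sp. rubra: 0.055
  Sp. viridis: 0.16
  Sp. nigra: 0.1
  Sp. alba: 0.045
Sum = 0.621.
The ratio is 0.1 / 0.16 (the normalizer cancels) = 0.625.

0.625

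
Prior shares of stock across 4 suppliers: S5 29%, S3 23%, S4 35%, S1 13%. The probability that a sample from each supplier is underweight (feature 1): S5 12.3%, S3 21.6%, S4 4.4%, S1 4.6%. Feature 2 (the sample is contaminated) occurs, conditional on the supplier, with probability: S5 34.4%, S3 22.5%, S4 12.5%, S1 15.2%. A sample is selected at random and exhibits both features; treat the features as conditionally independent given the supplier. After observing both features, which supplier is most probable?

S5

Prior × likelihood for each hypothesis:
  S5: 0.29 × 0.123 × 0.344 = 0.01227048
  S3: 0.23 × 0.216 × 0.225 = 0.011178
  S4: 0.35 × 0.044 × 0.125 = 0.001925
  S1: 0.13 × 0.046 × 0.152 = 0.00090896
Total = 0.02628244.
Largest term belongs to S5, so S5 is most probable.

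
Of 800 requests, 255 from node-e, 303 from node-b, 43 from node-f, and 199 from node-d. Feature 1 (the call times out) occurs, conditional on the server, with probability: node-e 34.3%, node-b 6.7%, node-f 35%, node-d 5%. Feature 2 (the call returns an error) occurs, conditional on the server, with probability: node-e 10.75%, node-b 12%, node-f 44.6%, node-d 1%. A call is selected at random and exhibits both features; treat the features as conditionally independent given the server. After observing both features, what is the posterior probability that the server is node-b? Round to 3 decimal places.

Unnormalized posteriors (prior × likelihood):
  node-e: 0.31875 × 0.343 × 0.1075 = 0.011753109375
  node-b: 0.37875 × 0.067 × 0.12 = 0.00304515
  node-f: 0.05375 × 0.35 × 0.446 = 0.008390375
  node-d: 0.24875 × 0.05 × 0.01 = 0.000124375
Sum = 0.023313009375.
P(node-b | evidence) = 0.00304515 / 0.023313009375 ≈ 0.131.

0.131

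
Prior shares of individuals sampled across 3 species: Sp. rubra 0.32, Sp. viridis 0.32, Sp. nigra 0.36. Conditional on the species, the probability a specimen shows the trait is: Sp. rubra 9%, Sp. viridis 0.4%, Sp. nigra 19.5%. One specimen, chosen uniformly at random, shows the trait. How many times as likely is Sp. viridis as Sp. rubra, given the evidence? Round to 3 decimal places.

0.044

Unnormalized posteriors (prior × likelihood):
  Sp. rubra: 0.32 × 0.09 = 0.0288
  Sp. viridis: 0.32 × 0.004 = 0.00128
  Sp. nigra: 0.36 × 0.195 = 0.0702
Sum = 0.10028.
The ratio is 0.00128 / 0.0288 (the normalizer cancels) = 0.044.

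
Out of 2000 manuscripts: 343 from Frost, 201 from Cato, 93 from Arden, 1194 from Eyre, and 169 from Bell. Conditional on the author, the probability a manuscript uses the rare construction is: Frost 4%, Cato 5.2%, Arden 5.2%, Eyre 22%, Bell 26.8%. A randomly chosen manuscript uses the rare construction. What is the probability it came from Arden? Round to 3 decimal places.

Unnormalized posteriors (prior × likelihood):
  Frost: 0.1715 × 0.04 = 0.00686
  Cato: 0.1005 × 0.052 = 0.005226
  Arden: 0.0465 × 0.052 = 0.002418
  Eyre: 0.597 × 0.22 = 0.13134
  Bell: 0.0845 × 0.268 = 0.022646
Total = 0.16849.
P(Arden | evidence) = 0.002418 / 0.16849 ≈ 0.014.

0.014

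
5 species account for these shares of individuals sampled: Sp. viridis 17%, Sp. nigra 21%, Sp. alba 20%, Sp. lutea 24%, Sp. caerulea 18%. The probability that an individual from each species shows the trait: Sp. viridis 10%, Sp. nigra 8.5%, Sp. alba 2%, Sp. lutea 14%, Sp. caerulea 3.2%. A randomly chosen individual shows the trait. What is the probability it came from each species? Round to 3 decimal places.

Sp. viridis 0.217, Sp. nigra 0.228, Sp. alba 0.051, Sp. lutea 0.430, Sp. caerulea 0.074

Unnormalized posteriors (prior × likelihood):
  Sp. viridis: 0.17 × 0.1 = 0.017
  Sp. nigra: 0.21 × 0.085 = 0.01785
  Sp. alba: 0.2 × 0.02 = 0.004
  Sp. lutea: 0.24 × 0.14 = 0.0336
  Sp. caerulea: 0.18 × 0.032 = 0.00576
Sum = 0.07821.
P(Sp. viridis | trait) = 0.017/0.07821 ≈ 0.217
P(Sp. nigra | trait) = 0.01785/0.07821 ≈ 0.228
P(Sp. alba | trait) = 0.004/0.07821 ≈ 0.051
P(Sp. lutea | trait) = 0.0336/0.07821 ≈ 0.430
P(Sp. caerulea | trait) = 0.00576/0.07821 ≈ 0.074
(Check: 0.217+0.228+0.051+0.430+0.074 = 1.000.)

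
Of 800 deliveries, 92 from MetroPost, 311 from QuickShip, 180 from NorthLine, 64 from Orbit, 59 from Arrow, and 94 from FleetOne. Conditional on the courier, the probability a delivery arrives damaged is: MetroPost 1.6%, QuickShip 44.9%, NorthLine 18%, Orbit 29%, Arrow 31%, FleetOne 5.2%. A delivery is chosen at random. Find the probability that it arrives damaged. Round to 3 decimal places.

Compute prior × likelihood for every hypothesis:
  MetroPost: 0.115 × 0.016 = 0.00184
  QuickShip: 0.38875 × 0.449 = 0.17454875
  NorthLine: 0.225 × 0.18 = 0.0405
  Orbit: 0.08 × 0.29 = 0.0232
  Arrow: 0.07375 × 0.31 = 0.0228625
  FleetOne: 0.1175 × 0.052 = 0.00611
P(damaged) = 0.00184 + 0.17454875 + 0.0405 + 0.0232 + 0.0228625 + 0.00611 = 0.26906125 → 0.269.

0.269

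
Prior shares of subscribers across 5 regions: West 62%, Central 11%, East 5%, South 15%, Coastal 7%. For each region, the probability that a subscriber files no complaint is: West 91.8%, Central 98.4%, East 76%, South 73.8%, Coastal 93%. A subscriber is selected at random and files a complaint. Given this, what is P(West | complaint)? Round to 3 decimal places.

Taking complements, P(complaint | each) = West 0.082, Central 0.016, East 0.24, South 0.262, Coastal 0.07.
Prior × likelihood for each hypothesis:
  West: 0.62 × 0.082 = 0.05084
  Central: 0.11 × 0.016 = 0.00176
  East: 0.05 × 0.24 = 0.012
  South: 0.15 × 0.262 = 0.0393
  Coastal: 0.07 × 0.07 = 0.0049
Sum = 0.1088.
P(West | evidence) = 0.05084 / 0.1088 ≈ 0.467.

0.467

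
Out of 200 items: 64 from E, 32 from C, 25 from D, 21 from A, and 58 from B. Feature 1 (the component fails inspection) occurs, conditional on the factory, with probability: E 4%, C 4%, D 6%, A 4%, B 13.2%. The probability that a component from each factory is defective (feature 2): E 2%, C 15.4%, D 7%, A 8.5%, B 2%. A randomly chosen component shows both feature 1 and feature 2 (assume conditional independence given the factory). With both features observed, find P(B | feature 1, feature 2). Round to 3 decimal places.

0.265

Unnormalized posteriors (prior × likelihood):
  E: 0.32 × 0.04 × 0.02 = 0.000256
  C: 0.16 × 0.04 × 0.154 = 0.0009856
  D: 0.125 × 0.06 × 0.07 = 0.000525
  A: 0.105 × 0.04 × 0.085 = 0.000357
  B: 0.29 × 0.132 × 0.02 = 0.0007656
Total = 0.0028892.
P(B | evidence) = 0.0007656 / 0.0028892 ≈ 0.265.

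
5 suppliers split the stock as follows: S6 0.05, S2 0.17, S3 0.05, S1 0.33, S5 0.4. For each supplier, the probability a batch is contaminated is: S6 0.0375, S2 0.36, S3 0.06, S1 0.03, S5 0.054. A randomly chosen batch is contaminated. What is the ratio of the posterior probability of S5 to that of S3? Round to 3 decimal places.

7.200

By Bayes' rule, posterior ∝ prior × likelihood:
  S6: 0.05 × 0.0375 = 0.001875
  S2: 0.17 × 0.36 = 0.0612
  S3: 0.05 × 0.06 = 0.003
  S1: 0.33 × 0.03 = 0.0099
  S5: 0.4 × 0.054 = 0.0216
Total = 0.097575.
The ratio is 0.0216 / 0.003 (the normalizer cancels) = 7.200.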